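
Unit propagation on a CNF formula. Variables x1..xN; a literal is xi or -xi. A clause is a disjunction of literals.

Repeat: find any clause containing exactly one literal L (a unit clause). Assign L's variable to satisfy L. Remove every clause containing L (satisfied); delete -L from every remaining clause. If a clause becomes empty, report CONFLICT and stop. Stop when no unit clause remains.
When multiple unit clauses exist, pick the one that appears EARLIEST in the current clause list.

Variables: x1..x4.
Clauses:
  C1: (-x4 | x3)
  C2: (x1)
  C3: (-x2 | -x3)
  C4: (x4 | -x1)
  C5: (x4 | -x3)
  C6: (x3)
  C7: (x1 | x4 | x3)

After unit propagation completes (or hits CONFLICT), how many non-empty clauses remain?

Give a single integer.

Answer: 0

Derivation:
unit clause [1] forces x1=T; simplify:
  drop -1 from [4, -1] -> [4]
  satisfied 2 clause(s); 5 remain; assigned so far: [1]
unit clause [4] forces x4=T; simplify:
  drop -4 from [-4, 3] -> [3]
  satisfied 2 clause(s); 3 remain; assigned so far: [1, 4]
unit clause [3] forces x3=T; simplify:
  drop -3 from [-2, -3] -> [-2]
  satisfied 2 clause(s); 1 remain; assigned so far: [1, 3, 4]
unit clause [-2] forces x2=F; simplify:
  satisfied 1 clause(s); 0 remain; assigned so far: [1, 2, 3, 4]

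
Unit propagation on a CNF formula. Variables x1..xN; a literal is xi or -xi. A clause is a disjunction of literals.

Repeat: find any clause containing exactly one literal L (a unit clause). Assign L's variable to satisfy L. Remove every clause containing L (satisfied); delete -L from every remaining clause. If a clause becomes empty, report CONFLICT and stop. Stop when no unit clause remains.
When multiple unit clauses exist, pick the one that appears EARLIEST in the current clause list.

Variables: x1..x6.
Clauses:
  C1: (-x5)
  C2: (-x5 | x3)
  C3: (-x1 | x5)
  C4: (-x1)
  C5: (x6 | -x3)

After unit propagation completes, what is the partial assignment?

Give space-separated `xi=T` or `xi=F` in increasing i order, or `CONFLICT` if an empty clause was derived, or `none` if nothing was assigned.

unit clause [-5] forces x5=F; simplify:
  drop 5 from [-1, 5] -> [-1]
  satisfied 2 clause(s); 3 remain; assigned so far: [5]
unit clause [-1] forces x1=F; simplify:
  satisfied 2 clause(s); 1 remain; assigned so far: [1, 5]

Answer: x1=F x5=F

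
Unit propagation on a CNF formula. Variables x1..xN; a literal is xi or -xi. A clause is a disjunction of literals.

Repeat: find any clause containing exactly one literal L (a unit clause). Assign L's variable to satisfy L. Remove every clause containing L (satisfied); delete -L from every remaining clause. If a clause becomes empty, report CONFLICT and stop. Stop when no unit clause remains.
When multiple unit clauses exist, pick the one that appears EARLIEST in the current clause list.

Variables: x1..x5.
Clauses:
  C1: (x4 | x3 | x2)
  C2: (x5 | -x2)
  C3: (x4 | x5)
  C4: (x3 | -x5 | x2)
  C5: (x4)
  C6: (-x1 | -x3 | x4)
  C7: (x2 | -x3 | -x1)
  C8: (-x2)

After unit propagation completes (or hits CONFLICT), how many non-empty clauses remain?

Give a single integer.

unit clause [4] forces x4=T; simplify:
  satisfied 4 clause(s); 4 remain; assigned so far: [4]
unit clause [-2] forces x2=F; simplify:
  drop 2 from [3, -5, 2] -> [3, -5]
  drop 2 from [2, -3, -1] -> [-3, -1]
  satisfied 2 clause(s); 2 remain; assigned so far: [2, 4]

Answer: 2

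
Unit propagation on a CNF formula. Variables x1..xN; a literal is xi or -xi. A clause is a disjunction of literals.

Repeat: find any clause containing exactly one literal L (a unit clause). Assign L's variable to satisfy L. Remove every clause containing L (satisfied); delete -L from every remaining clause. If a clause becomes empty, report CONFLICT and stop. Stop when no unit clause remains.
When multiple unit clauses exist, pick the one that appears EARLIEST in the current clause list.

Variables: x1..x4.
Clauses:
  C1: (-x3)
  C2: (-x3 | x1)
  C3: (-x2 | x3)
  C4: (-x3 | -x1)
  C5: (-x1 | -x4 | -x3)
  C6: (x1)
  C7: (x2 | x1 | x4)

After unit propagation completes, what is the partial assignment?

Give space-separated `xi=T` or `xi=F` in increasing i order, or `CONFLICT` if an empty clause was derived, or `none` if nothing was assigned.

Answer: x1=T x2=F x3=F

Derivation:
unit clause [-3] forces x3=F; simplify:
  drop 3 from [-2, 3] -> [-2]
  satisfied 4 clause(s); 3 remain; assigned so far: [3]
unit clause [-2] forces x2=F; simplify:
  drop 2 from [2, 1, 4] -> [1, 4]
  satisfied 1 clause(s); 2 remain; assigned so far: [2, 3]
unit clause [1] forces x1=T; simplify:
  satisfied 2 clause(s); 0 remain; assigned so far: [1, 2, 3]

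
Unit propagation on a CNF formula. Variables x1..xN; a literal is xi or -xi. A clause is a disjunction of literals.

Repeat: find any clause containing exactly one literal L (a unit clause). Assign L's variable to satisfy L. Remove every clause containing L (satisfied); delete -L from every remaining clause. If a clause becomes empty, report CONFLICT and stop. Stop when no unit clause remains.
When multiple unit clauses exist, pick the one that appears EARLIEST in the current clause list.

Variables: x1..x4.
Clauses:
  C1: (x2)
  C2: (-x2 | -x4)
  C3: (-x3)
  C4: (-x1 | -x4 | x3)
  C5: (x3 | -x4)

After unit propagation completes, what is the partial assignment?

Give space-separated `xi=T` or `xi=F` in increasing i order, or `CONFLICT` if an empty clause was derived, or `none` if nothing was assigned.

unit clause [2] forces x2=T; simplify:
  drop -2 from [-2, -4] -> [-4]
  satisfied 1 clause(s); 4 remain; assigned so far: [2]
unit clause [-4] forces x4=F; simplify:
  satisfied 3 clause(s); 1 remain; assigned so far: [2, 4]
unit clause [-3] forces x3=F; simplify:
  satisfied 1 clause(s); 0 remain; assigned so far: [2, 3, 4]

Answer: x2=T x3=F x4=F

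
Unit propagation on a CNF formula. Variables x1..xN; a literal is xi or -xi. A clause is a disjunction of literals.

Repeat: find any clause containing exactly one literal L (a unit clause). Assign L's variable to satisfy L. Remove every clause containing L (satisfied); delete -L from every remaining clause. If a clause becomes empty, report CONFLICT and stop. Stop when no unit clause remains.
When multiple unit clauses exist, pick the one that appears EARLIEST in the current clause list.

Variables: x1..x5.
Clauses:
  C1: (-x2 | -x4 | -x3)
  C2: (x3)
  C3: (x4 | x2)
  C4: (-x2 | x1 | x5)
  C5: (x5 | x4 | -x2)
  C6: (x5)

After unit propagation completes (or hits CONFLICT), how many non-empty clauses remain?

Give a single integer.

unit clause [3] forces x3=T; simplify:
  drop -3 from [-2, -4, -3] -> [-2, -4]
  satisfied 1 clause(s); 5 remain; assigned so far: [3]
unit clause [5] forces x5=T; simplify:
  satisfied 3 clause(s); 2 remain; assigned so far: [3, 5]

Answer: 2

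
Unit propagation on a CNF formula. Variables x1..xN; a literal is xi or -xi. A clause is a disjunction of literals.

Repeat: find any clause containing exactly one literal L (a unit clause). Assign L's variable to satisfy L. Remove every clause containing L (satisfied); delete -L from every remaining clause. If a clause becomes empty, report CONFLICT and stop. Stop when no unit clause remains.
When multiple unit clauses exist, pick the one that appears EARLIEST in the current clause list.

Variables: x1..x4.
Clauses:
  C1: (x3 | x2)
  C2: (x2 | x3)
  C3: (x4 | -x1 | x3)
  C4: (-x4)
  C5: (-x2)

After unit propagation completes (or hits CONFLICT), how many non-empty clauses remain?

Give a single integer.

unit clause [-4] forces x4=F; simplify:
  drop 4 from [4, -1, 3] -> [-1, 3]
  satisfied 1 clause(s); 4 remain; assigned so far: [4]
unit clause [-2] forces x2=F; simplify:
  drop 2 from [3, 2] -> [3]
  drop 2 from [2, 3] -> [3]
  satisfied 1 clause(s); 3 remain; assigned so far: [2, 4]
unit clause [3] forces x3=T; simplify:
  satisfied 3 clause(s); 0 remain; assigned so far: [2, 3, 4]

Answer: 0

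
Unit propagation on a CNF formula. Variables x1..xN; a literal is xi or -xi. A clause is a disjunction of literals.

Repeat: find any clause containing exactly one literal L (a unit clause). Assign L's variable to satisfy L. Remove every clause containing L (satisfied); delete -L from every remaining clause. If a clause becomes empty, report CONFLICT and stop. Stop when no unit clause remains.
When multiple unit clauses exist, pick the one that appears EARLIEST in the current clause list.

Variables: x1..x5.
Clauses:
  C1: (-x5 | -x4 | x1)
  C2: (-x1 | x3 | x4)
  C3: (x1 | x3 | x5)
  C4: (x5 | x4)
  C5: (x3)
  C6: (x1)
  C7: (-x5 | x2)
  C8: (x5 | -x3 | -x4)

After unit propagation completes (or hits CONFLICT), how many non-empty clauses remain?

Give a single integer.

unit clause [3] forces x3=T; simplify:
  drop -3 from [5, -3, -4] -> [5, -4]
  satisfied 3 clause(s); 5 remain; assigned so far: [3]
unit clause [1] forces x1=T; simplify:
  satisfied 2 clause(s); 3 remain; assigned so far: [1, 3]

Answer: 3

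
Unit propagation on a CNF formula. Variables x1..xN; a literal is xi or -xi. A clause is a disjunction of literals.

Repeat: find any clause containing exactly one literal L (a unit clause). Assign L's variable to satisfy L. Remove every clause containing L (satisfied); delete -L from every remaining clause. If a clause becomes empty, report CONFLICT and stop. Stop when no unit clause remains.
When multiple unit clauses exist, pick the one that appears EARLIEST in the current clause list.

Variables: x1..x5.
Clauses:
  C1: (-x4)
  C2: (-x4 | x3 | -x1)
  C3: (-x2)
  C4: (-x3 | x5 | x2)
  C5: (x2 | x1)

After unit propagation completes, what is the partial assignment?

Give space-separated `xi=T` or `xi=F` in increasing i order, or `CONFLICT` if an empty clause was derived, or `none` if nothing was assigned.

unit clause [-4] forces x4=F; simplify:
  satisfied 2 clause(s); 3 remain; assigned so far: [4]
unit clause [-2] forces x2=F; simplify:
  drop 2 from [-3, 5, 2] -> [-3, 5]
  drop 2 from [2, 1] -> [1]
  satisfied 1 clause(s); 2 remain; assigned so far: [2, 4]
unit clause [1] forces x1=T; simplify:
  satisfied 1 clause(s); 1 remain; assigned so far: [1, 2, 4]

Answer: x1=T x2=F x4=F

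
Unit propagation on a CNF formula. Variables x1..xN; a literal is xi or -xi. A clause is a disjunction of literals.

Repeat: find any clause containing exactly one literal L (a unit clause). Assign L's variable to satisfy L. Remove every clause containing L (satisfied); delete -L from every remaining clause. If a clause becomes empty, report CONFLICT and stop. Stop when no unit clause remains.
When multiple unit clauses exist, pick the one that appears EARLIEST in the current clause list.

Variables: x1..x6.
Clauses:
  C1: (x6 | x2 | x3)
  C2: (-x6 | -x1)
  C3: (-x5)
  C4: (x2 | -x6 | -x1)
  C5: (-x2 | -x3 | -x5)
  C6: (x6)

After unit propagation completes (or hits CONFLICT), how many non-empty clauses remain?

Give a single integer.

unit clause [-5] forces x5=F; simplify:
  satisfied 2 clause(s); 4 remain; assigned so far: [5]
unit clause [6] forces x6=T; simplify:
  drop -6 from [-6, -1] -> [-1]
  drop -6 from [2, -6, -1] -> [2, -1]
  satisfied 2 clause(s); 2 remain; assigned so far: [5, 6]
unit clause [-1] forces x1=F; simplify:
  satisfied 2 clause(s); 0 remain; assigned so far: [1, 5, 6]

Answer: 0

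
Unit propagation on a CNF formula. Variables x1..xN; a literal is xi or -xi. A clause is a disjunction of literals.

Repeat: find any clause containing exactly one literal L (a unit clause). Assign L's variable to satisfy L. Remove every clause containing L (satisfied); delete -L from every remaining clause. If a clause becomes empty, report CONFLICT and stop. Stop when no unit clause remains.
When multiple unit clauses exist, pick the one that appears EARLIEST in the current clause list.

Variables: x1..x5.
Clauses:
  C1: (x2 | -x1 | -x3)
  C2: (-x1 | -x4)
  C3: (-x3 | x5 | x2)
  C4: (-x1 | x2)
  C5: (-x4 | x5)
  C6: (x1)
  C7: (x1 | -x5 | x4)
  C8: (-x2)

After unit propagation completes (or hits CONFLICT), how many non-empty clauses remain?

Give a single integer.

Answer: 0

Derivation:
unit clause [1] forces x1=T; simplify:
  drop -1 from [2, -1, -3] -> [2, -3]
  drop -1 from [-1, -4] -> [-4]
  drop -1 from [-1, 2] -> [2]
  satisfied 2 clause(s); 6 remain; assigned so far: [1]
unit clause [-4] forces x4=F; simplify:
  satisfied 2 clause(s); 4 remain; assigned so far: [1, 4]
unit clause [2] forces x2=T; simplify:
  drop -2 from [-2] -> [] (empty!)
  satisfied 3 clause(s); 1 remain; assigned so far: [1, 2, 4]
CONFLICT (empty clause)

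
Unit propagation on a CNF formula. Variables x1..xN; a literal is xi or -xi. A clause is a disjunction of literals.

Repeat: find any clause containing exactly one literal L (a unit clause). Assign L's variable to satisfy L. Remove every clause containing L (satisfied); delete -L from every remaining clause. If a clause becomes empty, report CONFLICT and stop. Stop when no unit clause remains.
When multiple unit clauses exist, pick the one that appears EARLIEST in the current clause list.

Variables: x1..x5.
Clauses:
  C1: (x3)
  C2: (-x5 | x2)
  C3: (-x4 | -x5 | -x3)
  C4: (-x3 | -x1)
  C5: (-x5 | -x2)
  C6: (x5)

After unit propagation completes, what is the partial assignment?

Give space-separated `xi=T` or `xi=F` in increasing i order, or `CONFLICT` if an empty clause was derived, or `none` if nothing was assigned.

Answer: CONFLICT

Derivation:
unit clause [3] forces x3=T; simplify:
  drop -3 from [-4, -5, -3] -> [-4, -5]
  drop -3 from [-3, -1] -> [-1]
  satisfied 1 clause(s); 5 remain; assigned so far: [3]
unit clause [-1] forces x1=F; simplify:
  satisfied 1 clause(s); 4 remain; assigned so far: [1, 3]
unit clause [5] forces x5=T; simplify:
  drop -5 from [-5, 2] -> [2]
  drop -5 from [-4, -5] -> [-4]
  drop -5 from [-5, -2] -> [-2]
  satisfied 1 clause(s); 3 remain; assigned so far: [1, 3, 5]
unit clause [2] forces x2=T; simplify:
  drop -2 from [-2] -> [] (empty!)
  satisfied 1 clause(s); 2 remain; assigned so far: [1, 2, 3, 5]
CONFLICT (empty clause)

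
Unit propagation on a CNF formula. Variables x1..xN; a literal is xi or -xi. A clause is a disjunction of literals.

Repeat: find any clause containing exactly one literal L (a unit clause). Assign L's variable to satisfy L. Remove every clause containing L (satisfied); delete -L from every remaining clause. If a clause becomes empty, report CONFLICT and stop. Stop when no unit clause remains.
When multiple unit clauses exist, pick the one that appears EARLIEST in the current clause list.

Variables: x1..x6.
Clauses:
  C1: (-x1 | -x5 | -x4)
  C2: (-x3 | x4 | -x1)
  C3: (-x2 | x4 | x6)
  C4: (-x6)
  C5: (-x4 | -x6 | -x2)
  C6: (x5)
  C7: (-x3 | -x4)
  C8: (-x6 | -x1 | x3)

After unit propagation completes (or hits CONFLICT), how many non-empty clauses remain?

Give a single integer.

Answer: 4

Derivation:
unit clause [-6] forces x6=F; simplify:
  drop 6 from [-2, 4, 6] -> [-2, 4]
  satisfied 3 clause(s); 5 remain; assigned so far: [6]
unit clause [5] forces x5=T; simplify:
  drop -5 from [-1, -5, -4] -> [-1, -4]
  satisfied 1 clause(s); 4 remain; assigned so far: [5, 6]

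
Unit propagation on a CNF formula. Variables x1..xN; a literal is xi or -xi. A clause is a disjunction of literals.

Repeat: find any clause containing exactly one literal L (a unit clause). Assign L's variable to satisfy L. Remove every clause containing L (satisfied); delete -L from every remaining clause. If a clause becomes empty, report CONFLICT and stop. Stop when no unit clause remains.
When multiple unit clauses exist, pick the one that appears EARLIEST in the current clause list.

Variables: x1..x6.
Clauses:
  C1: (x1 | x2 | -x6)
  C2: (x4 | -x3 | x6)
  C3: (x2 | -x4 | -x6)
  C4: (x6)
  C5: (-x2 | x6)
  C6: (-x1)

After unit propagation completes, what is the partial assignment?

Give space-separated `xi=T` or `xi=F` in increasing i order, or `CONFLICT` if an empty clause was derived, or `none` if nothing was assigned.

unit clause [6] forces x6=T; simplify:
  drop -6 from [1, 2, -6] -> [1, 2]
  drop -6 from [2, -4, -6] -> [2, -4]
  satisfied 3 clause(s); 3 remain; assigned so far: [6]
unit clause [-1] forces x1=F; simplify:
  drop 1 from [1, 2] -> [2]
  satisfied 1 clause(s); 2 remain; assigned so far: [1, 6]
unit clause [2] forces x2=T; simplify:
  satisfied 2 clause(s); 0 remain; assigned so far: [1, 2, 6]

Answer: x1=F x2=T x6=T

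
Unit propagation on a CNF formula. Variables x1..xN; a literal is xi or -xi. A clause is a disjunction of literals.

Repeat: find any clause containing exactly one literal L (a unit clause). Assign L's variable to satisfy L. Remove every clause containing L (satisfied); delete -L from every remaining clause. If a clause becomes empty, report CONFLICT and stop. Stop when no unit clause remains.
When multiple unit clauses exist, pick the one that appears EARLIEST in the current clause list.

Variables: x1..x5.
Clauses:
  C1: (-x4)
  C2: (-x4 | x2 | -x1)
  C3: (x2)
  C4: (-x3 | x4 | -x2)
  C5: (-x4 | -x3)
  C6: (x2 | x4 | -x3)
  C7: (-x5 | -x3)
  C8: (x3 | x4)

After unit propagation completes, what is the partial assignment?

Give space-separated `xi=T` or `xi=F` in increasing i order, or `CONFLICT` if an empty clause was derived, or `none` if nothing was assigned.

Answer: CONFLICT

Derivation:
unit clause [-4] forces x4=F; simplify:
  drop 4 from [-3, 4, -2] -> [-3, -2]
  drop 4 from [2, 4, -3] -> [2, -3]
  drop 4 from [3, 4] -> [3]
  satisfied 3 clause(s); 5 remain; assigned so far: [4]
unit clause [2] forces x2=T; simplify:
  drop -2 from [-3, -2] -> [-3]
  satisfied 2 clause(s); 3 remain; assigned so far: [2, 4]
unit clause [-3] forces x3=F; simplify:
  drop 3 from [3] -> [] (empty!)
  satisfied 2 clause(s); 1 remain; assigned so far: [2, 3, 4]
CONFLICT (empty clause)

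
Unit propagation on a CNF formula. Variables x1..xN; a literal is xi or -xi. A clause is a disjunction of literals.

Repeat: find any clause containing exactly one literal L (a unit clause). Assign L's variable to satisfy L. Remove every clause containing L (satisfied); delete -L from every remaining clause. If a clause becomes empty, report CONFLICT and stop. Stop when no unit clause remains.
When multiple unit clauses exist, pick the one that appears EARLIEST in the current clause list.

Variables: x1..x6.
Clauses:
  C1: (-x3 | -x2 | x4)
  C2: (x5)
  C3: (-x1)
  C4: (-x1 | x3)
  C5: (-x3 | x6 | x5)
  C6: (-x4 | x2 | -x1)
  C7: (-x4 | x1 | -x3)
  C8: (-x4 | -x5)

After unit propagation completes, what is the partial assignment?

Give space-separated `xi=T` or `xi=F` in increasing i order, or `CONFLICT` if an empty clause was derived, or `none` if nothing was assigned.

Answer: x1=F x4=F x5=T

Derivation:
unit clause [5] forces x5=T; simplify:
  drop -5 from [-4, -5] -> [-4]
  satisfied 2 clause(s); 6 remain; assigned so far: [5]
unit clause [-1] forces x1=F; simplify:
  drop 1 from [-4, 1, -3] -> [-4, -3]
  satisfied 3 clause(s); 3 remain; assigned so far: [1, 5]
unit clause [-4] forces x4=F; simplify:
  drop 4 from [-3, -2, 4] -> [-3, -2]
  satisfied 2 clause(s); 1 remain; assigned so far: [1, 4, 5]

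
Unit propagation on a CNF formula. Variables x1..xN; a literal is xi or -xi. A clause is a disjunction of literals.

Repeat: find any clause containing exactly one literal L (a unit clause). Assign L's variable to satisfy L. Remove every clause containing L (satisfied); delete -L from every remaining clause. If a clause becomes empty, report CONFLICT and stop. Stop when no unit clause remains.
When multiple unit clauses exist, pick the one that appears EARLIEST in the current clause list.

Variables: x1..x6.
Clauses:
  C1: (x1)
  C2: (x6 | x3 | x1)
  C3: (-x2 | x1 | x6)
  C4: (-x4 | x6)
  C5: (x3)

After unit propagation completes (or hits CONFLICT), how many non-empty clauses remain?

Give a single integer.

Answer: 1

Derivation:
unit clause [1] forces x1=T; simplify:
  satisfied 3 clause(s); 2 remain; assigned so far: [1]
unit clause [3] forces x3=T; simplify:
  satisfied 1 clause(s); 1 remain; assigned so far: [1, 3]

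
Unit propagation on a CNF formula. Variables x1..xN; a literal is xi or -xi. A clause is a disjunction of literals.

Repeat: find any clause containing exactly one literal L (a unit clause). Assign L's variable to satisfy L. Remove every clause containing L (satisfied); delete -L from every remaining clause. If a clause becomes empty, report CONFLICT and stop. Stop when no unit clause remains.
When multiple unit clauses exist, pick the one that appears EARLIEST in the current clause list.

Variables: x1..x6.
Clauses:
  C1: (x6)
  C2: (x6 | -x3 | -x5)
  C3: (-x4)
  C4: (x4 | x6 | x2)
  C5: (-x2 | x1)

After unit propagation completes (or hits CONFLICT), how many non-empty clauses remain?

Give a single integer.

unit clause [6] forces x6=T; simplify:
  satisfied 3 clause(s); 2 remain; assigned so far: [6]
unit clause [-4] forces x4=F; simplify:
  satisfied 1 clause(s); 1 remain; assigned so far: [4, 6]

Answer: 1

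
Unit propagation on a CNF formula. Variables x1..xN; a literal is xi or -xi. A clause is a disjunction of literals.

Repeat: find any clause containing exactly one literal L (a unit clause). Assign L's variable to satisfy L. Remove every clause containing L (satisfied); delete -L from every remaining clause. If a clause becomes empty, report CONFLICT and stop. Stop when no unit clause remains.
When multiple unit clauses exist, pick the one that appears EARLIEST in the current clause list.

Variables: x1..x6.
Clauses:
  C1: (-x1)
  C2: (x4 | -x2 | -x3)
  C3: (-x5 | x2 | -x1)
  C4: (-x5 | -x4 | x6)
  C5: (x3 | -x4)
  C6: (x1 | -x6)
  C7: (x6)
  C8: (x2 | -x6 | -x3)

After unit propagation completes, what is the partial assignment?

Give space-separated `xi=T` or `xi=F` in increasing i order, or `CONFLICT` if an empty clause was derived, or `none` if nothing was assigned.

unit clause [-1] forces x1=F; simplify:
  drop 1 from [1, -6] -> [-6]
  satisfied 2 clause(s); 6 remain; assigned so far: [1]
unit clause [-6] forces x6=F; simplify:
  drop 6 from [-5, -4, 6] -> [-5, -4]
  drop 6 from [6] -> [] (empty!)
  satisfied 2 clause(s); 4 remain; assigned so far: [1, 6]
CONFLICT (empty clause)

Answer: CONFLICT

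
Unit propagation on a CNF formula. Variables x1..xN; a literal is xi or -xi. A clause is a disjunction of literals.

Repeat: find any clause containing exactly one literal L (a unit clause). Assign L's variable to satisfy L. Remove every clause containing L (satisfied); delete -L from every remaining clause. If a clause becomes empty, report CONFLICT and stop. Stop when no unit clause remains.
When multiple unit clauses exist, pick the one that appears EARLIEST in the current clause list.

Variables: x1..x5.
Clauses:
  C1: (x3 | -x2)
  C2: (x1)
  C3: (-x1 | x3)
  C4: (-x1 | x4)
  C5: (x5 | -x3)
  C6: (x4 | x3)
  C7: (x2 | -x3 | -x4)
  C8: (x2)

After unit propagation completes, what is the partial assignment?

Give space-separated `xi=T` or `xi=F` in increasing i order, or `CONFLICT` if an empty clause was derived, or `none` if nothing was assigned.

Answer: x1=T x2=T x3=T x4=T x5=T

Derivation:
unit clause [1] forces x1=T; simplify:
  drop -1 from [-1, 3] -> [3]
  drop -1 from [-1, 4] -> [4]
  satisfied 1 clause(s); 7 remain; assigned so far: [1]
unit clause [3] forces x3=T; simplify:
  drop -3 from [5, -3] -> [5]
  drop -3 from [2, -3, -4] -> [2, -4]
  satisfied 3 clause(s); 4 remain; assigned so far: [1, 3]
unit clause [4] forces x4=T; simplify:
  drop -4 from [2, -4] -> [2]
  satisfied 1 clause(s); 3 remain; assigned so far: [1, 3, 4]
unit clause [5] forces x5=T; simplify:
  satisfied 1 clause(s); 2 remain; assigned so far: [1, 3, 4, 5]
unit clause [2] forces x2=T; simplify:
  satisfied 2 clause(s); 0 remain; assigned so far: [1, 2, 3, 4, 5]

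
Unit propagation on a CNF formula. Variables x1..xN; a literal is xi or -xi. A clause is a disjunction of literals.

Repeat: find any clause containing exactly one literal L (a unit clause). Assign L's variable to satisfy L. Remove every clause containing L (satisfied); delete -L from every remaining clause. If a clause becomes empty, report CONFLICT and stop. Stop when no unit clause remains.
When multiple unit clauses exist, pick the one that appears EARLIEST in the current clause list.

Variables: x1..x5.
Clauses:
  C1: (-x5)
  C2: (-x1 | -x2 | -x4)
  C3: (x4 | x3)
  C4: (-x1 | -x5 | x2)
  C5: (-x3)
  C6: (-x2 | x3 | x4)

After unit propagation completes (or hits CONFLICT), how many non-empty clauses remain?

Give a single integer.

unit clause [-5] forces x5=F; simplify:
  satisfied 2 clause(s); 4 remain; assigned so far: [5]
unit clause [-3] forces x3=F; simplify:
  drop 3 from [4, 3] -> [4]
  drop 3 from [-2, 3, 4] -> [-2, 4]
  satisfied 1 clause(s); 3 remain; assigned so far: [3, 5]
unit clause [4] forces x4=T; simplify:
  drop -4 from [-1, -2, -4] -> [-1, -2]
  satisfied 2 clause(s); 1 remain; assigned so far: [3, 4, 5]

Answer: 1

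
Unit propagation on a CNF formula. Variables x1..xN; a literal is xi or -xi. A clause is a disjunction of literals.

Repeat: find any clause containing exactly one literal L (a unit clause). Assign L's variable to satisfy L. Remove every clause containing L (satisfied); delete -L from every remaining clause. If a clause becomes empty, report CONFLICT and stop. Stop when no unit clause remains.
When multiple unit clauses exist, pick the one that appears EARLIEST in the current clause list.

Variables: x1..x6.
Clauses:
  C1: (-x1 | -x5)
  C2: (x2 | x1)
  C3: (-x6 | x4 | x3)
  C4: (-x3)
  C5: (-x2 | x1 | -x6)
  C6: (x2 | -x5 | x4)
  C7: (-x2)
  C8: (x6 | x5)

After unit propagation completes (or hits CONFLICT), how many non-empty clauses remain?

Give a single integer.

unit clause [-3] forces x3=F; simplify:
  drop 3 from [-6, 4, 3] -> [-6, 4]
  satisfied 1 clause(s); 7 remain; assigned so far: [3]
unit clause [-2] forces x2=F; simplify:
  drop 2 from [2, 1] -> [1]
  drop 2 from [2, -5, 4] -> [-5, 4]
  satisfied 2 clause(s); 5 remain; assigned so far: [2, 3]
unit clause [1] forces x1=T; simplify:
  drop -1 from [-1, -5] -> [-5]
  satisfied 1 clause(s); 4 remain; assigned so far: [1, 2, 3]
unit clause [-5] forces x5=F; simplify:
  drop 5 from [6, 5] -> [6]
  satisfied 2 clause(s); 2 remain; assigned so far: [1, 2, 3, 5]
unit clause [6] forces x6=T; simplify:
  drop -6 from [-6, 4] -> [4]
  satisfied 1 clause(s); 1 remain; assigned so far: [1, 2, 3, 5, 6]
unit clause [4] forces x4=T; simplify:
  satisfied 1 clause(s); 0 remain; assigned so far: [1, 2, 3, 4, 5, 6]

Answer: 0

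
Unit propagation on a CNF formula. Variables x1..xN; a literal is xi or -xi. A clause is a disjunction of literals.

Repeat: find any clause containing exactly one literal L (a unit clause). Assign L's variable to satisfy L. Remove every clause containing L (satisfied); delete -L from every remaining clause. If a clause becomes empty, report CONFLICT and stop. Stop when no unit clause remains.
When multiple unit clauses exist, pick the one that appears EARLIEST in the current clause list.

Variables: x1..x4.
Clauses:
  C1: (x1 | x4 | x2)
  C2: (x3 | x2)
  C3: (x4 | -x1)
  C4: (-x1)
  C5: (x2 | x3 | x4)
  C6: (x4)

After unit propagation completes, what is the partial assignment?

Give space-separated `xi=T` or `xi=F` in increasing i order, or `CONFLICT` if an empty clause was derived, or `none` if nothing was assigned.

Answer: x1=F x4=T

Derivation:
unit clause [-1] forces x1=F; simplify:
  drop 1 from [1, 4, 2] -> [4, 2]
  satisfied 2 clause(s); 4 remain; assigned so far: [1]
unit clause [4] forces x4=T; simplify:
  satisfied 3 clause(s); 1 remain; assigned so far: [1, 4]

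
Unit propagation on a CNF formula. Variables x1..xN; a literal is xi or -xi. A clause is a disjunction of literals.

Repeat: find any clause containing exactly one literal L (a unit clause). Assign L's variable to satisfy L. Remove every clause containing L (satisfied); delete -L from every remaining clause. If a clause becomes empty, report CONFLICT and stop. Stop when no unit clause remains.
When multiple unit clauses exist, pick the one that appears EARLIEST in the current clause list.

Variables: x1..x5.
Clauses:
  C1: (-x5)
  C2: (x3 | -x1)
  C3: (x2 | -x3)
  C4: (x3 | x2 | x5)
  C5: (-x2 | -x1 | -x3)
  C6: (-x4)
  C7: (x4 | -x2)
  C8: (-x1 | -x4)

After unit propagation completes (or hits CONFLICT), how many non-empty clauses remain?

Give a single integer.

unit clause [-5] forces x5=F; simplify:
  drop 5 from [3, 2, 5] -> [3, 2]
  satisfied 1 clause(s); 7 remain; assigned so far: [5]
unit clause [-4] forces x4=F; simplify:
  drop 4 from [4, -2] -> [-2]
  satisfied 2 clause(s); 5 remain; assigned so far: [4, 5]
unit clause [-2] forces x2=F; simplify:
  drop 2 from [2, -3] -> [-3]
  drop 2 from [3, 2] -> [3]
  satisfied 2 clause(s); 3 remain; assigned so far: [2, 4, 5]
unit clause [-3] forces x3=F; simplify:
  drop 3 from [3, -1] -> [-1]
  drop 3 from [3] -> [] (empty!)
  satisfied 1 clause(s); 2 remain; assigned so far: [2, 3, 4, 5]
CONFLICT (empty clause)

Answer: 1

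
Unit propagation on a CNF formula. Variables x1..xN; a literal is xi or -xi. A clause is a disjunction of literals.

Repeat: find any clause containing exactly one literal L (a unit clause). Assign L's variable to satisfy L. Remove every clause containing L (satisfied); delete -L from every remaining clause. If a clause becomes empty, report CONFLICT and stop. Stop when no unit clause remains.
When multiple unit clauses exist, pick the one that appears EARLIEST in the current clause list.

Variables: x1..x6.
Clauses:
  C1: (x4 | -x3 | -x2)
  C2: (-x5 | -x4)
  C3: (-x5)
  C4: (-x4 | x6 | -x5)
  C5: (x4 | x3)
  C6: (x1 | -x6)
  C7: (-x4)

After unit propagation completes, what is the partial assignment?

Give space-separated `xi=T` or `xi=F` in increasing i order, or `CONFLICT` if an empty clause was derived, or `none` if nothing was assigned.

unit clause [-5] forces x5=F; simplify:
  satisfied 3 clause(s); 4 remain; assigned so far: [5]
unit clause [-4] forces x4=F; simplify:
  drop 4 from [4, -3, -2] -> [-3, -2]
  drop 4 from [4, 3] -> [3]
  satisfied 1 clause(s); 3 remain; assigned so far: [4, 5]
unit clause [3] forces x3=T; simplify:
  drop -3 from [-3, -2] -> [-2]
  satisfied 1 clause(s); 2 remain; assigned so far: [3, 4, 5]
unit clause [-2] forces x2=F; simplify:
  satisfied 1 clause(s); 1 remain; assigned so far: [2, 3, 4, 5]

Answer: x2=F x3=T x4=F x5=F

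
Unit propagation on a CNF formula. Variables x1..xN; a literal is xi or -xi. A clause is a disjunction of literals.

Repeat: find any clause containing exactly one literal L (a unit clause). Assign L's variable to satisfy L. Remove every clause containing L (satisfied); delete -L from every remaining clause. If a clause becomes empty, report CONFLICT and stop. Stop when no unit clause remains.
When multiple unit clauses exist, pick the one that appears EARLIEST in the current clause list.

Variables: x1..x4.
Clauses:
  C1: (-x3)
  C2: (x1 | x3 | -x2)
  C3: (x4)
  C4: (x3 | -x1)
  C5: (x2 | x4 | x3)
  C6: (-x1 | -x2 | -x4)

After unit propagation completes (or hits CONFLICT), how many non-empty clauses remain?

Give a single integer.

unit clause [-3] forces x3=F; simplify:
  drop 3 from [1, 3, -2] -> [1, -2]
  drop 3 from [3, -1] -> [-1]
  drop 3 from [2, 4, 3] -> [2, 4]
  satisfied 1 clause(s); 5 remain; assigned so far: [3]
unit clause [4] forces x4=T; simplify:
  drop -4 from [-1, -2, -4] -> [-1, -2]
  satisfied 2 clause(s); 3 remain; assigned so far: [3, 4]
unit clause [-1] forces x1=F; simplify:
  drop 1 from [1, -2] -> [-2]
  satisfied 2 clause(s); 1 remain; assigned so far: [1, 3, 4]
unit clause [-2] forces x2=F; simplify:
  satisfied 1 clause(s); 0 remain; assigned so far: [1, 2, 3, 4]

Answer: 0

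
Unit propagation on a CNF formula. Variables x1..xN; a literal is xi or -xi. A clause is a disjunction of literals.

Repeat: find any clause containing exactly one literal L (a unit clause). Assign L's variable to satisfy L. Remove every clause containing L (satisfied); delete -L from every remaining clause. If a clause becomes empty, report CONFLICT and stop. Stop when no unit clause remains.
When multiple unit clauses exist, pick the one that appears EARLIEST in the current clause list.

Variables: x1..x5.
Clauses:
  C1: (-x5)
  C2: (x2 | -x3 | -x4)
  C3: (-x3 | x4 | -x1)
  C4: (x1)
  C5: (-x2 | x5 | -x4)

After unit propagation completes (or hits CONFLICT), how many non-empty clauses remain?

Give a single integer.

Answer: 3

Derivation:
unit clause [-5] forces x5=F; simplify:
  drop 5 from [-2, 5, -4] -> [-2, -4]
  satisfied 1 clause(s); 4 remain; assigned so far: [5]
unit clause [1] forces x1=T; simplify:
  drop -1 from [-3, 4, -1] -> [-3, 4]
  satisfied 1 clause(s); 3 remain; assigned so far: [1, 5]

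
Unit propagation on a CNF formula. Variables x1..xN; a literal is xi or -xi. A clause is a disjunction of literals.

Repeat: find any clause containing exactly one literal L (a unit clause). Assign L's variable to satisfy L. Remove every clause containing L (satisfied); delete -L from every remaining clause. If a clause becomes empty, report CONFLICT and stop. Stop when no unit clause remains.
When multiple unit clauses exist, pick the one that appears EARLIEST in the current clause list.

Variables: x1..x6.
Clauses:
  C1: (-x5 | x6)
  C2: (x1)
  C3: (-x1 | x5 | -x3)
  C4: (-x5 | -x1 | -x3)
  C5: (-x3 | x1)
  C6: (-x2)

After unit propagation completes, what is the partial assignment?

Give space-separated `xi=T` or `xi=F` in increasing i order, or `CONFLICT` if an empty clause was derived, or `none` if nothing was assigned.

unit clause [1] forces x1=T; simplify:
  drop -1 from [-1, 5, -3] -> [5, -3]
  drop -1 from [-5, -1, -3] -> [-5, -3]
  satisfied 2 clause(s); 4 remain; assigned so far: [1]
unit clause [-2] forces x2=F; simplify:
  satisfied 1 clause(s); 3 remain; assigned so far: [1, 2]

Answer: x1=T x2=F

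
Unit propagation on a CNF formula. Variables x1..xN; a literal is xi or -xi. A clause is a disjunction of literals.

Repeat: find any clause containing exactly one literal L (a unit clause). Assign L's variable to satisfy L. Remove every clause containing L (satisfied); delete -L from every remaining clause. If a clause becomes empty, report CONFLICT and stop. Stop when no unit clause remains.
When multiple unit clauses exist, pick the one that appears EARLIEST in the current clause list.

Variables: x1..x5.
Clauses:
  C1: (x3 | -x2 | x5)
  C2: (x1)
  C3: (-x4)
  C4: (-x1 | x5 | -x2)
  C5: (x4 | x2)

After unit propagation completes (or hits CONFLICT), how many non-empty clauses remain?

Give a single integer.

Answer: 0

Derivation:
unit clause [1] forces x1=T; simplify:
  drop -1 from [-1, 5, -2] -> [5, -2]
  satisfied 1 clause(s); 4 remain; assigned so far: [1]
unit clause [-4] forces x4=F; simplify:
  drop 4 from [4, 2] -> [2]
  satisfied 1 clause(s); 3 remain; assigned so far: [1, 4]
unit clause [2] forces x2=T; simplify:
  drop -2 from [3, -2, 5] -> [3, 5]
  drop -2 from [5, -2] -> [5]
  satisfied 1 clause(s); 2 remain; assigned so far: [1, 2, 4]
unit clause [5] forces x5=T; simplify:
  satisfied 2 clause(s); 0 remain; assigned so far: [1, 2, 4, 5]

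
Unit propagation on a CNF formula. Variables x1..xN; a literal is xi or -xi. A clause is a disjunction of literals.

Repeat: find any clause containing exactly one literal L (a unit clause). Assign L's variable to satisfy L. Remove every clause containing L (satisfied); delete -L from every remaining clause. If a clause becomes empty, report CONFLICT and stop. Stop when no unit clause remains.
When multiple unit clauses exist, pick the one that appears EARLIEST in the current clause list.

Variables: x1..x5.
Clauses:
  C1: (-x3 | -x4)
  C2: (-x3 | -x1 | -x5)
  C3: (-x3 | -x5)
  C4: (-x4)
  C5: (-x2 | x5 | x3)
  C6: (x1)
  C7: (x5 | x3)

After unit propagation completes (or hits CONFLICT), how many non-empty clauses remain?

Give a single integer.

Answer: 4

Derivation:
unit clause [-4] forces x4=F; simplify:
  satisfied 2 clause(s); 5 remain; assigned so far: [4]
unit clause [1] forces x1=T; simplify:
  drop -1 from [-3, -1, -5] -> [-3, -5]
  satisfied 1 clause(s); 4 remain; assigned so far: [1, 4]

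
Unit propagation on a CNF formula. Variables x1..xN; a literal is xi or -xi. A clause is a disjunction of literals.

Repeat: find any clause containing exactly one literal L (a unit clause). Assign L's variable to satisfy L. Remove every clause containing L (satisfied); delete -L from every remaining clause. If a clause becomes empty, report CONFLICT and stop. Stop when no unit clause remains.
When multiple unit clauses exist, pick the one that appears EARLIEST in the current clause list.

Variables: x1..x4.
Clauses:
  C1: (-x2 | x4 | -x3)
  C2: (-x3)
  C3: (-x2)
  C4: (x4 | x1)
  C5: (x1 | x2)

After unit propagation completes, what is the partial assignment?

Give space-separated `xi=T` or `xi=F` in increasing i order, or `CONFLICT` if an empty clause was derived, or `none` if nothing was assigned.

Answer: x1=T x2=F x3=F

Derivation:
unit clause [-3] forces x3=F; simplify:
  satisfied 2 clause(s); 3 remain; assigned so far: [3]
unit clause [-2] forces x2=F; simplify:
  drop 2 from [1, 2] -> [1]
  satisfied 1 clause(s); 2 remain; assigned so far: [2, 3]
unit clause [1] forces x1=T; simplify:
  satisfied 2 clause(s); 0 remain; assigned so far: [1, 2, 3]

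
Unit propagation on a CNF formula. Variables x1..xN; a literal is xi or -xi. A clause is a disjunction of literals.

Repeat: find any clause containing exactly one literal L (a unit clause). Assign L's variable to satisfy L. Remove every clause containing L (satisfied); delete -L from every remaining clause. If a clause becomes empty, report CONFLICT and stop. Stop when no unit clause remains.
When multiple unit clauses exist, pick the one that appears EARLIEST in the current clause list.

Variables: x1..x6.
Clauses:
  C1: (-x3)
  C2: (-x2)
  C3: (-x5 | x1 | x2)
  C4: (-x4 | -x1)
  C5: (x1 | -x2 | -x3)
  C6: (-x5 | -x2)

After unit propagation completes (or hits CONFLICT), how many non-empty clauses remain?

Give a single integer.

unit clause [-3] forces x3=F; simplify:
  satisfied 2 clause(s); 4 remain; assigned so far: [3]
unit clause [-2] forces x2=F; simplify:
  drop 2 from [-5, 1, 2] -> [-5, 1]
  satisfied 2 clause(s); 2 remain; assigned so far: [2, 3]

Answer: 2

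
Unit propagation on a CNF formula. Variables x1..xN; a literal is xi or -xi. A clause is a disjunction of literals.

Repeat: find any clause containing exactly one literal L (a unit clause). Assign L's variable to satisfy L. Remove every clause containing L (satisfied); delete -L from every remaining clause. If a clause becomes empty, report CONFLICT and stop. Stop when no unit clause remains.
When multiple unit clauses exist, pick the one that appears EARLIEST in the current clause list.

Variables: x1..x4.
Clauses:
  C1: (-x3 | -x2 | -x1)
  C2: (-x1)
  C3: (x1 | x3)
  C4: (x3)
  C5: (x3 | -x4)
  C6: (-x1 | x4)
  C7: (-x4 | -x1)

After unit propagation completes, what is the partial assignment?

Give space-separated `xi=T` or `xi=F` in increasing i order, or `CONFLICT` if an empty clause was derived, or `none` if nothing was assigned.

unit clause [-1] forces x1=F; simplify:
  drop 1 from [1, 3] -> [3]
  satisfied 4 clause(s); 3 remain; assigned so far: [1]
unit clause [3] forces x3=T; simplify:
  satisfied 3 clause(s); 0 remain; assigned so far: [1, 3]

Answer: x1=F x3=T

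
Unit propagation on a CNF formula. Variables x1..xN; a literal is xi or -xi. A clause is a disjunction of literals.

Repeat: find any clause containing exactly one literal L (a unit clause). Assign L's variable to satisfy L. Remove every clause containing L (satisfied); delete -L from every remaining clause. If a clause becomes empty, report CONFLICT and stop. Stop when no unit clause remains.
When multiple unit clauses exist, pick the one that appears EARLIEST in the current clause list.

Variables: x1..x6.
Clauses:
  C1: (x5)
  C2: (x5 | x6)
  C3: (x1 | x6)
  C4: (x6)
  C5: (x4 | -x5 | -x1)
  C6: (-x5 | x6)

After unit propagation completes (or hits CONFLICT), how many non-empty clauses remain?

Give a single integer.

Answer: 1

Derivation:
unit clause [5] forces x5=T; simplify:
  drop -5 from [4, -5, -1] -> [4, -1]
  drop -5 from [-5, 6] -> [6]
  satisfied 2 clause(s); 4 remain; assigned so far: [5]
unit clause [6] forces x6=T; simplify:
  satisfied 3 clause(s); 1 remain; assigned so far: [5, 6]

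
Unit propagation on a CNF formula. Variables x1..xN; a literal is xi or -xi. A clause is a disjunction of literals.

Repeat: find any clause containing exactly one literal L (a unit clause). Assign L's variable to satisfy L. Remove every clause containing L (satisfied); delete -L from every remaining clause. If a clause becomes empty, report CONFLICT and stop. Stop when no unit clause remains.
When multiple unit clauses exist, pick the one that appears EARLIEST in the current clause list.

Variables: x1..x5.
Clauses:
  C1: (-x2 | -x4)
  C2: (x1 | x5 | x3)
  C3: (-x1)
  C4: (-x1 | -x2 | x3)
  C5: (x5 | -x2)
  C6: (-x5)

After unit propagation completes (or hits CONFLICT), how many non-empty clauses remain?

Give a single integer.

Answer: 0

Derivation:
unit clause [-1] forces x1=F; simplify:
  drop 1 from [1, 5, 3] -> [5, 3]
  satisfied 2 clause(s); 4 remain; assigned so far: [1]
unit clause [-5] forces x5=F; simplify:
  drop 5 from [5, 3] -> [3]
  drop 5 from [5, -2] -> [-2]
  satisfied 1 clause(s); 3 remain; assigned so far: [1, 5]
unit clause [3] forces x3=T; simplify:
  satisfied 1 clause(s); 2 remain; assigned so far: [1, 3, 5]
unit clause [-2] forces x2=F; simplify:
  satisfied 2 clause(s); 0 remain; assigned so far: [1, 2, 3, 5]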